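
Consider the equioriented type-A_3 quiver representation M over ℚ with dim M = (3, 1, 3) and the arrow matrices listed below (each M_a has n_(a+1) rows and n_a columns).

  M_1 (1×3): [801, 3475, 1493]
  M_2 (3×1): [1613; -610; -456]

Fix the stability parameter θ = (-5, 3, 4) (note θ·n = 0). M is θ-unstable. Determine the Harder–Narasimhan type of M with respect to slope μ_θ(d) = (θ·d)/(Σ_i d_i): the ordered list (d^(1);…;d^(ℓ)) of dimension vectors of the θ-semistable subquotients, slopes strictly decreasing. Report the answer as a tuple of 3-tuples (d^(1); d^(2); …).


Interval decomposition of M: I[1,1]^2, I[1,3], I[3,3]^2.
HN type (ℓ=3): μ^(1)=4; μ^(2)=3; μ^(3)=-5

((0, 0, 3); (0, 1, 0); (3, 0, 0))


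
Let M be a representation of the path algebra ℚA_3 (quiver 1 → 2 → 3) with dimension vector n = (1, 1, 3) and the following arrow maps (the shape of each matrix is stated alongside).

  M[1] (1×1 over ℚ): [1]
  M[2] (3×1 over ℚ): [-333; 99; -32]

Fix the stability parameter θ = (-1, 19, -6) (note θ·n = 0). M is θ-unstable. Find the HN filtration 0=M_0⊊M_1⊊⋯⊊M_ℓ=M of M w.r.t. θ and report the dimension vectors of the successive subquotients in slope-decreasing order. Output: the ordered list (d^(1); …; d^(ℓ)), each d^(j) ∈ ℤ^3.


Barcode: M ≅ I[1,3], I[3,3]^2. HN layers by μ_θ (3 steps, strictly decreasing):
  μ^(1)=13/2; μ^(2)=-1; μ^(3)=-6

((0, 1, 1); (1, 0, 0); (0, 0, 2))


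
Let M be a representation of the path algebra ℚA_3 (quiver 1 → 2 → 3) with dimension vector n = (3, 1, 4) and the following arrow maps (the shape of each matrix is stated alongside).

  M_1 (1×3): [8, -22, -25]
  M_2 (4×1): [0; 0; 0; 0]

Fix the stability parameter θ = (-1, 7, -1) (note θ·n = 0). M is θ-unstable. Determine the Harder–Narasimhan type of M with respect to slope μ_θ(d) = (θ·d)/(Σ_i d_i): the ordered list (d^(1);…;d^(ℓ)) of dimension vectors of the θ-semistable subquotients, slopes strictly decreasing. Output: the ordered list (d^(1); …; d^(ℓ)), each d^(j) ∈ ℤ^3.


Interval decomposition of M: I[1,1]^2, I[1,2], I[3,3]^4.
HN type (ℓ=2): μ^(1)=7; μ^(2)=-1

((0, 1, 0); (3, 0, 4))


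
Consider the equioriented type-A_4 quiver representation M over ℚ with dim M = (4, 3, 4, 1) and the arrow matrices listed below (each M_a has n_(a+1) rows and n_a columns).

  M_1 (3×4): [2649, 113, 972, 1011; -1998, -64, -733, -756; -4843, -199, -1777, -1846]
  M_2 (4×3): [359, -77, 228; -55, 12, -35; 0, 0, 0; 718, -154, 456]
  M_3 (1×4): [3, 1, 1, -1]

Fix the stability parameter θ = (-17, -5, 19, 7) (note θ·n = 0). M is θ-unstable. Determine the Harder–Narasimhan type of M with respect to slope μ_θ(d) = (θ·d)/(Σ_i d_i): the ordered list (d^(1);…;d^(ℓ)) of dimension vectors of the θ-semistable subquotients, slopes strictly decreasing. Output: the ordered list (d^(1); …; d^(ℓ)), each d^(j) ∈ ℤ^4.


Interval decomposition of M: I[1,1], I[1,2], I[1,3], I[1,4], I[3,3]^2.
HN type (ℓ=4): μ^(1)=19; μ^(2)=13; μ^(3)=-5; μ^(4)=-17

((0, 0, 3, 0); (0, 0, 1, 1); (0, 3, 0, 0); (4, 0, 0, 0))


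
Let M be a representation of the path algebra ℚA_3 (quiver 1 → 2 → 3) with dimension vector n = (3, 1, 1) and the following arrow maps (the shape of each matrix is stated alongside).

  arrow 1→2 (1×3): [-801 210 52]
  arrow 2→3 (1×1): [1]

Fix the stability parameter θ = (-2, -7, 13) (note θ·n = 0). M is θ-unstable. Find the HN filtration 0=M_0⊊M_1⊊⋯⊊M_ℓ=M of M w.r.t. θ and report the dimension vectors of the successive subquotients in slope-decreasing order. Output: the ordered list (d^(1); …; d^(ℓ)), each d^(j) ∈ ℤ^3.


Interval decomposition of M: I[1,1]^2, I[1,3].
HN type (ℓ=3): μ^(1)=13; μ^(2)=-2; μ^(3)=-9/2

((0, 0, 1); (2, 0, 0); (1, 1, 0))


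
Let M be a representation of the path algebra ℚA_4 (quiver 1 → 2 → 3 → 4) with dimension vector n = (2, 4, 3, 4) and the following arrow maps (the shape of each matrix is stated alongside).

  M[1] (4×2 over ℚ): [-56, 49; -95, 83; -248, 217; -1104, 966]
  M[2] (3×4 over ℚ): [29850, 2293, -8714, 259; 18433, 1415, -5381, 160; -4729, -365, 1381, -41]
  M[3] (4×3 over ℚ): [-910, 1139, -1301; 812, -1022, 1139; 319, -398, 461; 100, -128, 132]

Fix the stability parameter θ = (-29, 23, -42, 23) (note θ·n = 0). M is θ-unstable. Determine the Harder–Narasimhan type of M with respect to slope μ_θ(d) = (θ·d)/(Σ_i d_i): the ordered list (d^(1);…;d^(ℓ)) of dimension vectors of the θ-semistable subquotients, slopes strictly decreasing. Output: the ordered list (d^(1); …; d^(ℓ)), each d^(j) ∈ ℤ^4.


Barcode: M ≅ I[1,4]^2, I[2,2], I[2,4], I[4,4]. HN layers by μ_θ (3 steps, strictly decreasing):
  μ^(1)=23; μ^(2)=-19/2; μ^(3)=-29

((0, 1, 0, 4); (0, 3, 3, 0); (2, 0, 0, 0))


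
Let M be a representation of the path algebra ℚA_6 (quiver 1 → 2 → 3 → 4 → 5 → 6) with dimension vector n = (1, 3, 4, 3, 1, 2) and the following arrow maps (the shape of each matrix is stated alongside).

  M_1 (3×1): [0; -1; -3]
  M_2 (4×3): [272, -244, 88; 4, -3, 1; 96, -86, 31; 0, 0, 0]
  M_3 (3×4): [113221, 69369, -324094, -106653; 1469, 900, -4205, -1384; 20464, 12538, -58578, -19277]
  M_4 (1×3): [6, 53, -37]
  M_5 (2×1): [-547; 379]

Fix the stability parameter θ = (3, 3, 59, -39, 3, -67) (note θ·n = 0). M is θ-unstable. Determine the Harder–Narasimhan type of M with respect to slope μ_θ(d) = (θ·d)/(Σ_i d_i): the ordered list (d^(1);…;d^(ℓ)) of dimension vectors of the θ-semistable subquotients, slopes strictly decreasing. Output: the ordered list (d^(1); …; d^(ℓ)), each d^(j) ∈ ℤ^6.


Interval decomposition of M: I[1,6], I[2,2], I[2,4], I[3,3], I[3,4], I[6,6].
HN type (ℓ=5): μ^(1)=59; μ^(2)=10; μ^(3)=3; μ^(4)=-19/3; μ^(5)=-67

((0, 0, 1, 0, 0, 0); (0, 0, 2, 2, 0, 0); (0, 2, 0, 0, 0, 0); (1, 1, 1, 1, 1, 1); (0, 0, 0, 0, 0, 1))


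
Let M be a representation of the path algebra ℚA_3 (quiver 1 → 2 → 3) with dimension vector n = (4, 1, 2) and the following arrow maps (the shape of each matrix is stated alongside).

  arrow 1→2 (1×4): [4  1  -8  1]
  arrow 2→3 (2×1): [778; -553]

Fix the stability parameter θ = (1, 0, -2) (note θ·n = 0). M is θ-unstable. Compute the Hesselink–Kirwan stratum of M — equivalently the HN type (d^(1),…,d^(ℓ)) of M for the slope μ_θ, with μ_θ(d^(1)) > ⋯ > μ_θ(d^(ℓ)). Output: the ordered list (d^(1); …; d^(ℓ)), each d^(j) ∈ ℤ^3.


Via rank(M_{q-1}∘⋯∘M_p): M ≅ I[1,1]^3, I[1,3], I[3,3].
μ_θ-semistable layers: μ^(1)=1; μ^(2)=-1/3; μ^(3)=-2

((3, 0, 0); (1, 1, 1); (0, 0, 1))


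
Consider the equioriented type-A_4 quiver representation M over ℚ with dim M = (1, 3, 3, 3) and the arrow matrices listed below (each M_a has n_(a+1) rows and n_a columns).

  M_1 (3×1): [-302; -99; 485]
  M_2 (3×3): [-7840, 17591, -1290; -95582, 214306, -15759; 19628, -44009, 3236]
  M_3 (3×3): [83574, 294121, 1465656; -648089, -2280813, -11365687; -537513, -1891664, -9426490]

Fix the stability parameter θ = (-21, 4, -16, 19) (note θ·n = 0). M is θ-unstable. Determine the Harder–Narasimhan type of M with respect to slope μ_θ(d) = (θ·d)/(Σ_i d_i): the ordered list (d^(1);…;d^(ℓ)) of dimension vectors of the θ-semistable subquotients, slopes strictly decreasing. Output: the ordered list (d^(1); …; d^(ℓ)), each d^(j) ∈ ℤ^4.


Interval decomposition of M: I[1,4], I[2,2], I[2,4], I[3,4].
HN type (ℓ=5): μ^(1)=19; μ^(2)=4; μ^(3)=-6; μ^(4)=-16; μ^(5)=-21

((0, 0, 0, 3); (0, 1, 0, 0); (0, 2, 2, 0); (0, 0, 1, 0); (1, 0, 0, 0))


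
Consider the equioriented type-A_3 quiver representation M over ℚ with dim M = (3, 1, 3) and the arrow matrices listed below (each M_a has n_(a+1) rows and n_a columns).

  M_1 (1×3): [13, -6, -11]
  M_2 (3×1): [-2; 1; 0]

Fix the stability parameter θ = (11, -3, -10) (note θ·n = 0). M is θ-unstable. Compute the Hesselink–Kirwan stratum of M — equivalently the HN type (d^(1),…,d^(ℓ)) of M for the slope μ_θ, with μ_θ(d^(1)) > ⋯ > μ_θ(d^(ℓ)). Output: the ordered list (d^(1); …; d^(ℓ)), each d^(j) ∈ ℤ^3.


Barcode: M ≅ I[1,1]^2, I[1,3], I[3,3]^2. HN layers by μ_θ (3 steps, strictly decreasing):
  μ^(1)=11; μ^(2)=-2/3; μ^(3)=-10

((2, 0, 0); (1, 1, 1); (0, 0, 2))


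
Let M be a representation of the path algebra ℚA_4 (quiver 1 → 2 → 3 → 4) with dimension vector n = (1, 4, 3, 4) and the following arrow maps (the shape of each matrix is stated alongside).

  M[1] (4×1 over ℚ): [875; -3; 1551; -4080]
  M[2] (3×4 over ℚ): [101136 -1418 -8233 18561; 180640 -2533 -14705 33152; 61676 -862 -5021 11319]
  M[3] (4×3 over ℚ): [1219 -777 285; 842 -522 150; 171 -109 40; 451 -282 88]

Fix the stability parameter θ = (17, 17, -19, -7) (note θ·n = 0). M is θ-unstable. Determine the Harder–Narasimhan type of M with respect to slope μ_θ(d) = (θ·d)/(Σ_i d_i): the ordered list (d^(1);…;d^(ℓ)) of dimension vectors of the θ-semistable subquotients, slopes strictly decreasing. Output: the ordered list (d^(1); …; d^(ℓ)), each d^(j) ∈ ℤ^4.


Interval decomposition of M: I[1,4], I[2,2], I[2,4]^2, I[4,4].
HN type (ℓ=4): μ^(1)=17; μ^(2)=2; μ^(3)=-3; μ^(4)=-7

((0, 1, 0, 0); (1, 1, 1, 1); (0, 2, 2, 2); (0, 0, 0, 1))


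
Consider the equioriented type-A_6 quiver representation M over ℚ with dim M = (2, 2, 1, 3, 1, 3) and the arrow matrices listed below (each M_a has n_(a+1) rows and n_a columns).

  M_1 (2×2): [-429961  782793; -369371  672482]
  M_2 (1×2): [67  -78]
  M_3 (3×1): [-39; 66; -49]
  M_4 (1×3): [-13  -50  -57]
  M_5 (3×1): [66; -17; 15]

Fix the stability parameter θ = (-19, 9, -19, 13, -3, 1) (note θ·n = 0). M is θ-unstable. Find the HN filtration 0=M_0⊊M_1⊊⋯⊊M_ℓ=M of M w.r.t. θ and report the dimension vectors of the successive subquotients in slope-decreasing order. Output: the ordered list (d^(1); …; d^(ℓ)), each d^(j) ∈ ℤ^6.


Interval decomposition of M: I[1,2], I[1,4], I[4,4], I[4,6], I[6,6]^2.
HN type (ℓ=6): μ^(1)=13; μ^(2)=9; μ^(3)=11/3; μ^(4)=1; μ^(5)=-5; μ^(6)=-19

((0, 0, 0, 2, 0, 0); (0, 1, 0, 0, 0, 0); (0, 0, 0, 1, 1, 1); (0, 0, 0, 0, 0, 2); (0, 1, 1, 0, 0, 0); (2, 0, 0, 0, 0, 0))


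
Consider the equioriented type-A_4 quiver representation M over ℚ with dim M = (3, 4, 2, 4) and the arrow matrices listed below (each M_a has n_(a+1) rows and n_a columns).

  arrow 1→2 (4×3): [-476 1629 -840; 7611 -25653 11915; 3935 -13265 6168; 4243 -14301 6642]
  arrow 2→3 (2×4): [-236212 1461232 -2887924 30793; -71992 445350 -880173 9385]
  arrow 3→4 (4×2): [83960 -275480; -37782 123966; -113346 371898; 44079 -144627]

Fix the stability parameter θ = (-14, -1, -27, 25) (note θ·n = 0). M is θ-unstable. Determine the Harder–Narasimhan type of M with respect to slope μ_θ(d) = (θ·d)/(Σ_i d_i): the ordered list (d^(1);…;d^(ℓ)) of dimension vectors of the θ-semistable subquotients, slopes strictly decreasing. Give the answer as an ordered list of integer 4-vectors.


Interval decomposition of M: I[1,2]^2, I[1,4], I[2,3], I[4,4]^3.
HN type (ℓ=3): μ^(1)=25; μ^(2)=-1; μ^(3)=-14

((0, 0, 0, 4); (0, 2, 0, 0); (3, 2, 2, 0))


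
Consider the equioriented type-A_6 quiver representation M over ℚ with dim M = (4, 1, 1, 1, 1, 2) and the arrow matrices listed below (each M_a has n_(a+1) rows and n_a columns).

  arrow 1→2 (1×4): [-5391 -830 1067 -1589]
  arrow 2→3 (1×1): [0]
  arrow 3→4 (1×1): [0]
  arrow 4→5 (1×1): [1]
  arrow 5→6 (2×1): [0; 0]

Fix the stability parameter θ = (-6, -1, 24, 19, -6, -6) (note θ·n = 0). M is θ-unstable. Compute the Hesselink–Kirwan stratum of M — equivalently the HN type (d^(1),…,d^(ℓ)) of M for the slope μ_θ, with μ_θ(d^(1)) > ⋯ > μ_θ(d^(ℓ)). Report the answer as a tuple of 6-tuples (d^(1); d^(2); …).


Interval decomposition of M: I[1,1]^3, I[1,2], I[3,3], I[4,5], I[6,6]^2.
HN type (ℓ=4): μ^(1)=24; μ^(2)=13/2; μ^(3)=-1; μ^(4)=-6

((0, 0, 1, 0, 0, 0); (0, 0, 0, 1, 1, 0); (0, 1, 0, 0, 0, 0); (4, 0, 0, 0, 0, 2))


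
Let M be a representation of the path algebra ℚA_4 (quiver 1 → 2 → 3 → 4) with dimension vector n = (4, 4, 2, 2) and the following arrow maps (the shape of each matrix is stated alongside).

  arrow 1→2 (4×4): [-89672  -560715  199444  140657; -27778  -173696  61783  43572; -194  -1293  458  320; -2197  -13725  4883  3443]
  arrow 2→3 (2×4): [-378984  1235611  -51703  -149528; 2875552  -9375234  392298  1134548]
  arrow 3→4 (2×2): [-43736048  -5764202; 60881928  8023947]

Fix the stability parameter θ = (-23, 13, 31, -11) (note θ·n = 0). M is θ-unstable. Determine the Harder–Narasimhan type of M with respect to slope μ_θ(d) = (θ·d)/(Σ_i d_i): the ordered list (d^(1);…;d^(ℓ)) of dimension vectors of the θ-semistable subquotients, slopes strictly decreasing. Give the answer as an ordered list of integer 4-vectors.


Barcode: M ≅ I[1,2]^2, I[1,3], I[1,4], I[4,4]. HN layers by μ_θ (5 steps, strictly decreasing):
  μ^(1)=31; μ^(2)=13; μ^(3)=11; μ^(4)=-11; μ^(5)=-23

((0, 0, 1, 0); (0, 3, 0, 0); (0, 1, 1, 1); (0, 0, 0, 1); (4, 0, 0, 0))


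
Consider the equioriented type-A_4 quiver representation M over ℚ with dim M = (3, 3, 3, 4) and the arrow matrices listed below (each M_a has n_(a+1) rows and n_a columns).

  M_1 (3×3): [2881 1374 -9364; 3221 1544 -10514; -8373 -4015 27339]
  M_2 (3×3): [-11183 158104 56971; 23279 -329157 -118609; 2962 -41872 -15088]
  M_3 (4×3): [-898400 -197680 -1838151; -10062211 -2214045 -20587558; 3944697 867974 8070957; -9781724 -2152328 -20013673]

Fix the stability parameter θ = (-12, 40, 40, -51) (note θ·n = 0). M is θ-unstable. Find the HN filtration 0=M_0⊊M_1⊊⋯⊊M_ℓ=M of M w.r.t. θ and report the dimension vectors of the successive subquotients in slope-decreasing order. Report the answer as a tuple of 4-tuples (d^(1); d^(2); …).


Interval decomposition of M: I[1,1], I[1,4]^2, I[2,4], I[4,4].
HN type (ℓ=3): μ^(1)=29/3; μ^(2)=-12; μ^(3)=-51

((0, 3, 3, 3); (3, 0, 0, 0); (0, 0, 0, 1))


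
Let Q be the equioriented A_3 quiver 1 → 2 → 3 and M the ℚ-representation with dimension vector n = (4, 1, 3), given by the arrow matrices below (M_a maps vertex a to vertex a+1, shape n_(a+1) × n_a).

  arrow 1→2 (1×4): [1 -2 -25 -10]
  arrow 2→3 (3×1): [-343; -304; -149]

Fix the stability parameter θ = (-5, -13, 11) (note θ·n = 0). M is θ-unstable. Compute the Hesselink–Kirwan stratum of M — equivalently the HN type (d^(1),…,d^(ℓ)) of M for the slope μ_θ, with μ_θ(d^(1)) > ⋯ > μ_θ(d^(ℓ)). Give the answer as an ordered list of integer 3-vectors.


Via rank(M_{q-1}∘⋯∘M_p): M ≅ I[1,1]^3, I[1,3], I[3,3]^2.
μ_θ-semistable layers: μ^(1)=11; μ^(2)=-5; μ^(3)=-9

((0, 0, 3); (3, 0, 0); (1, 1, 0))


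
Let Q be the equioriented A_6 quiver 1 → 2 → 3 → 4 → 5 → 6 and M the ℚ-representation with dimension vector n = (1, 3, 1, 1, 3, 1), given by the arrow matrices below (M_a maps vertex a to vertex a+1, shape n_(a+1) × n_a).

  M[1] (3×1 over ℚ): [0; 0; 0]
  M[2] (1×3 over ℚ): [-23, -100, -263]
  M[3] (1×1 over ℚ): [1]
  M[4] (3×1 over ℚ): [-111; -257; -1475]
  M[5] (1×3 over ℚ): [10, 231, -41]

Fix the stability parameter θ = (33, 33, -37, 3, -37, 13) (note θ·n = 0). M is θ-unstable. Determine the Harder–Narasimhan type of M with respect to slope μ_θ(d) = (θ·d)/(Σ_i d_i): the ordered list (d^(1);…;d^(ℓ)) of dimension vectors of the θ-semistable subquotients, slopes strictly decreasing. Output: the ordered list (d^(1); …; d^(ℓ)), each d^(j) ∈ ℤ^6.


Via rank(M_{q-1}∘⋯∘M_p): M ≅ I[1,1], I[2,2]^2, I[2,6], I[5,5]^2.
μ_θ-semistable layers: μ^(1)=33; μ^(2)=13; μ^(3)=-19/2; μ^(4)=-37

((1, 2, 0, 0, 0, 0); (0, 0, 0, 0, 0, 1); (0, 1, 1, 1, 1, 0); (0, 0, 0, 0, 2, 0))


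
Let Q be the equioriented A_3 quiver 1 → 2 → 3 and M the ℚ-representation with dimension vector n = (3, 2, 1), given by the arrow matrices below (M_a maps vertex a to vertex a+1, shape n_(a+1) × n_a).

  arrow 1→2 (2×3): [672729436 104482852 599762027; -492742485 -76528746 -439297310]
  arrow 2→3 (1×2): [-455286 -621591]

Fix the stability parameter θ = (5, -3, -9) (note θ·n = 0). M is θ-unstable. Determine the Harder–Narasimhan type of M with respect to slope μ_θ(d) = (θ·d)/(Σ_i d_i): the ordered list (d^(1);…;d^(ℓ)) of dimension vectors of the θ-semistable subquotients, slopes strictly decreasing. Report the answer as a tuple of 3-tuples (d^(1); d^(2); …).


Interval decomposition of M: I[1,1], I[1,2], I[1,3].
HN type (ℓ=3): μ^(1)=5; μ^(2)=1; μ^(3)=-7/3

((1, 0, 0); (1, 1, 0); (1, 1, 1))


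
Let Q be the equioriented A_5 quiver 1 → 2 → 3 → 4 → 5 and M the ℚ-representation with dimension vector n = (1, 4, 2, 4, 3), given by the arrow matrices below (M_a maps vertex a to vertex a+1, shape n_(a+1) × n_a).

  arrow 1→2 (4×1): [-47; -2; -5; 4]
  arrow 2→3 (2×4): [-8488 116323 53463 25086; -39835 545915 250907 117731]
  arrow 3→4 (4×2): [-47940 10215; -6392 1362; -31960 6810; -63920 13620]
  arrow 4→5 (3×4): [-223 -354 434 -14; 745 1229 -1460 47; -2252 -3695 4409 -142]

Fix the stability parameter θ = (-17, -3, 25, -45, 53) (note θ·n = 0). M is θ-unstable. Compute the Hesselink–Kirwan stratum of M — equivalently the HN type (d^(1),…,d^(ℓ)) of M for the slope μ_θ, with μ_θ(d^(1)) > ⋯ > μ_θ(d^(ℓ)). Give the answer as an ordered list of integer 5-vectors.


Interval decomposition of M: I[1,3], I[2,2]^2, I[2,5], I[4,4], I[4,5]^2.
HN type (ℓ=6): μ^(1)=53; μ^(2)=25; μ^(3)=-3; μ^(4)=-23/3; μ^(5)=-17; μ^(6)=-45

((0, 0, 0, 0, 3); (0, 0, 1, 0, 0); (0, 3, 0, 0, 0); (0, 1, 1, 1, 0); (1, 0, 0, 0, 0); (0, 0, 0, 3, 0))


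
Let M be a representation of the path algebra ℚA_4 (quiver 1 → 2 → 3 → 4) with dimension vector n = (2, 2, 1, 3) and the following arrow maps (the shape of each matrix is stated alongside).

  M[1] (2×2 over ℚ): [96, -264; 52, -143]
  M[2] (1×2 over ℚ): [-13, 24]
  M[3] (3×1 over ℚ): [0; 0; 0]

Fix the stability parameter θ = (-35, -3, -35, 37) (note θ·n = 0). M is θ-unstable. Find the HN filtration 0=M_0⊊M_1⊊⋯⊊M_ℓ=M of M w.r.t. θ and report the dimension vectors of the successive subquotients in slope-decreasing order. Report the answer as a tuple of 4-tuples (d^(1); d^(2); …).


Via rank(M_{q-1}∘⋯∘M_p): M ≅ I[1,1], I[1,2], I[2,3], I[4,4]^3.
μ_θ-semistable layers: μ^(1)=37; μ^(2)=-3; μ^(3)=-19; μ^(4)=-35

((0, 0, 0, 3); (0, 1, 0, 0); (0, 1, 1, 0); (2, 0, 0, 0))


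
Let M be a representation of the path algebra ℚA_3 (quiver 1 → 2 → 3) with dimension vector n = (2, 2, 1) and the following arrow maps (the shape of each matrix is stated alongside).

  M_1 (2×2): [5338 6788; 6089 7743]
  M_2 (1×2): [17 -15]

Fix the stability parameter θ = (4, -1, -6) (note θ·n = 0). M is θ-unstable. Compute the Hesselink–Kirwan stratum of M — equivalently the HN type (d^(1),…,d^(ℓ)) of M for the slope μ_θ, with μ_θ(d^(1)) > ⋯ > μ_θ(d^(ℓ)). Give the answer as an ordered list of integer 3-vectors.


Barcode: M ≅ I[1,2], I[1,3]. HN layers by μ_θ (2 steps, strictly decreasing):
  μ^(1)=3/2; μ^(2)=-1

((1, 1, 0); (1, 1, 1))


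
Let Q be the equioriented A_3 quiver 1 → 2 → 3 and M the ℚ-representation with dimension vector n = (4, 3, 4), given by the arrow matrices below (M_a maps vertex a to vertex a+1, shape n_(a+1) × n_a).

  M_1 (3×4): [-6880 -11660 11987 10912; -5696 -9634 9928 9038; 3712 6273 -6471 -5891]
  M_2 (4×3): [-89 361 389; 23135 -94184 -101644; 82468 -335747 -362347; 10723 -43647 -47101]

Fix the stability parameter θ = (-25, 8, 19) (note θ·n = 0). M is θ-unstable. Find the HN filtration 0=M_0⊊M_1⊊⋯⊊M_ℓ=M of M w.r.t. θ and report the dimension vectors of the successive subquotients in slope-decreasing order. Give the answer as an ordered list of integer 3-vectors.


Via rank(M_{q-1}∘⋯∘M_p): M ≅ I[1,1]^2, I[1,3]^2, I[2,3], I[3,3].
μ_θ-semistable layers: μ^(1)=19; μ^(2)=8; μ^(3)=-25

((0, 0, 4); (0, 3, 0); (4, 0, 0))


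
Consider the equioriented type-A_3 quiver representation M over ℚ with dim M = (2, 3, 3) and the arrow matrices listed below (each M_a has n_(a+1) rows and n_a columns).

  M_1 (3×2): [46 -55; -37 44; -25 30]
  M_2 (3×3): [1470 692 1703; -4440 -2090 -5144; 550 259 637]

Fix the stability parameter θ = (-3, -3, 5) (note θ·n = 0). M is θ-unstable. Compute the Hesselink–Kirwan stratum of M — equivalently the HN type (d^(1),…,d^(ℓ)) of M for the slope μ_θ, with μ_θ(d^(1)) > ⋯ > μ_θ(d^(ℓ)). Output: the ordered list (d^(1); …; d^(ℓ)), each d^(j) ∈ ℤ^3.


Interval decomposition of M: I[1,2], I[1,3], I[2,3], I[3,3].
HN type (ℓ=2): μ^(1)=5; μ^(2)=-3

((0, 0, 3); (2, 3, 0))


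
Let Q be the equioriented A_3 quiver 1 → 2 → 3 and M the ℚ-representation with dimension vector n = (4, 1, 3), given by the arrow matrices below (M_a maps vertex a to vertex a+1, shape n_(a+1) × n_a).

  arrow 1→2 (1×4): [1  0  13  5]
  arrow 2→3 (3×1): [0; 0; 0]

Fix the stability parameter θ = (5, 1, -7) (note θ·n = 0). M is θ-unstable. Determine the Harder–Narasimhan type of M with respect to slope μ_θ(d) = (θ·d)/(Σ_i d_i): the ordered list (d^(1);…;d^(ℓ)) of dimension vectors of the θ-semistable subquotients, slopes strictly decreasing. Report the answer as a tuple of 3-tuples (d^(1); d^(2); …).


Via rank(M_{q-1}∘⋯∘M_p): M ≅ I[1,1]^3, I[1,2], I[3,3]^3.
μ_θ-semistable layers: μ^(1)=5; μ^(2)=3; μ^(3)=-7

((3, 0, 0); (1, 1, 0); (0, 0, 3))


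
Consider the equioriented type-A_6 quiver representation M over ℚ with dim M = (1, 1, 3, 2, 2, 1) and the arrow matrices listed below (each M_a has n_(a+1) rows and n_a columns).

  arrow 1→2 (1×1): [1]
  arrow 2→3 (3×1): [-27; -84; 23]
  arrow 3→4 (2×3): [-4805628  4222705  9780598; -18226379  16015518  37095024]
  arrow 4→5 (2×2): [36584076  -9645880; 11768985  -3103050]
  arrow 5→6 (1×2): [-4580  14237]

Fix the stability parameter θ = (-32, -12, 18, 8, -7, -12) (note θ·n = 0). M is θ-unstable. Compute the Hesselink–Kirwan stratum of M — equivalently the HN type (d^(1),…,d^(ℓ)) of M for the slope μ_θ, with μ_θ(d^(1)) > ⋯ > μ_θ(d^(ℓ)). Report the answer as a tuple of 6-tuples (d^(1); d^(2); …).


Barcode: M ≅ I[1,4], I[3,3], I[3,6], I[5,5]. HN layers by μ_θ (6 steps, strictly decreasing):
  μ^(1)=18; μ^(2)=13; μ^(3)=7/4; μ^(4)=-7; μ^(5)=-12; μ^(6)=-32

((0, 0, 1, 0, 0, 0); (0, 0, 1, 1, 0, 0); (0, 0, 1, 1, 1, 1); (0, 0, 0, 0, 1, 0); (0, 1, 0, 0, 0, 0); (1, 0, 0, 0, 0, 0))


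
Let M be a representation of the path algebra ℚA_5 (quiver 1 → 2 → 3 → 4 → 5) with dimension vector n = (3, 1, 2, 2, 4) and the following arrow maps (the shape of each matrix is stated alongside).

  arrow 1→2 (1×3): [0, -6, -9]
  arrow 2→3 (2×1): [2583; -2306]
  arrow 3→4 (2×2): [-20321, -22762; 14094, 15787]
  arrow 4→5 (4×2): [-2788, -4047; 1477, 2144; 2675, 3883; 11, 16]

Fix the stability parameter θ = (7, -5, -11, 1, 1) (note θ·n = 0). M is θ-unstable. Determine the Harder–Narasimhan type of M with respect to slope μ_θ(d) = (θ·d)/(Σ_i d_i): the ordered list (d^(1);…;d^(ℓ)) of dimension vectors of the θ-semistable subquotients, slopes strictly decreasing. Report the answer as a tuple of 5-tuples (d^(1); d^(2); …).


Interval decomposition of M: I[1,1]^2, I[1,5], I[3,5], I[5,5]^2.
HN type (ℓ=4): μ^(1)=7; μ^(2)=1; μ^(3)=-3; μ^(4)=-11

((2, 0, 0, 0, 0); (0, 0, 0, 2, 4); (1, 1, 1, 0, 0); (0, 0, 1, 0, 0))


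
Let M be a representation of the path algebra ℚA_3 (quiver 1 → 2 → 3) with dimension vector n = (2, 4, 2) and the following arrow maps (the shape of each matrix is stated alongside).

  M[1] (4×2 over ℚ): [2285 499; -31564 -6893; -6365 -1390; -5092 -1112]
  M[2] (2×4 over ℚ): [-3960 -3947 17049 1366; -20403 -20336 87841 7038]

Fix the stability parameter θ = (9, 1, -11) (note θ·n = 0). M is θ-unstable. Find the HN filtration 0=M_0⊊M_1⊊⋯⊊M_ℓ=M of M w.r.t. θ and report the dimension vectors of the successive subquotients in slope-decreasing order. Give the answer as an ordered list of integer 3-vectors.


Interval decomposition of M: I[1,3]^2, I[2,2]^2.
HN type (ℓ=2): μ^(1)=1; μ^(2)=-1/3

((0, 2, 0); (2, 2, 2))


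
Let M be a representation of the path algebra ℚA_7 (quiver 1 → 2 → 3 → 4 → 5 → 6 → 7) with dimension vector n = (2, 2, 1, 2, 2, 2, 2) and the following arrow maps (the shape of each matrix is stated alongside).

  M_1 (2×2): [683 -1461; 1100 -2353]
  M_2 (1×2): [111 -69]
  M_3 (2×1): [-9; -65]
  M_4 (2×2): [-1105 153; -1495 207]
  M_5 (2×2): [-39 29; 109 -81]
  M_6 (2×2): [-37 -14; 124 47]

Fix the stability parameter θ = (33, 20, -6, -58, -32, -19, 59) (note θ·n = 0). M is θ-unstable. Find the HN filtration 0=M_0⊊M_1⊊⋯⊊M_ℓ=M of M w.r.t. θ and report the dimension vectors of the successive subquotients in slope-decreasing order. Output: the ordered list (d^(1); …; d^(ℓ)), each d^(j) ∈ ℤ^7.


Barcode: M ≅ I[1,2], I[1,4], I[4,7], I[5,7]. HN layers by μ_θ (6 steps, strictly decreasing):
  μ^(1)=59; μ^(2)=53/2; μ^(3)=-11/4; μ^(4)=-19; μ^(5)=-32; μ^(6)=-58

((0, 0, 0, 0, 0, 0, 2); (1, 1, 0, 0, 0, 0, 0); (1, 1, 1, 1, 0, 0, 0); (0, 0, 0, 0, 0, 2, 0); (0, 0, 0, 0, 2, 0, 0); (0, 0, 0, 1, 0, 0, 0))


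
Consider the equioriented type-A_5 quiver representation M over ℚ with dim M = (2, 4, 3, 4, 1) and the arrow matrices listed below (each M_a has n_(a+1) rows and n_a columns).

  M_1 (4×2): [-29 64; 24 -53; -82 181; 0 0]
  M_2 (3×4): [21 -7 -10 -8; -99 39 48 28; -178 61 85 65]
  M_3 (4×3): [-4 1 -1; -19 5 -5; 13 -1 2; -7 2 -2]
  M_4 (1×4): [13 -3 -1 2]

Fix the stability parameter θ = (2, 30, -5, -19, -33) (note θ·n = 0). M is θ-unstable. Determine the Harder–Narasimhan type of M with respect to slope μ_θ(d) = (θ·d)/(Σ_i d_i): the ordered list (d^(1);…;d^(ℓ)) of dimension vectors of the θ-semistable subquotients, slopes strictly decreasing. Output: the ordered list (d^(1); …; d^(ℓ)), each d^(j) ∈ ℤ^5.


Via rank(M_{q-1}∘⋯∘M_p): M ≅ I[1,2], I[1,5], I[2,4]^2, I[4,4].
μ_θ-semistable layers: μ^(1)=30; μ^(2)=2; μ^(3)=-5; μ^(4)=-19

((0, 1, 0, 0, 0); (1, 2, 2, 2, 0); (1, 1, 1, 1, 1); (0, 0, 0, 1, 0))


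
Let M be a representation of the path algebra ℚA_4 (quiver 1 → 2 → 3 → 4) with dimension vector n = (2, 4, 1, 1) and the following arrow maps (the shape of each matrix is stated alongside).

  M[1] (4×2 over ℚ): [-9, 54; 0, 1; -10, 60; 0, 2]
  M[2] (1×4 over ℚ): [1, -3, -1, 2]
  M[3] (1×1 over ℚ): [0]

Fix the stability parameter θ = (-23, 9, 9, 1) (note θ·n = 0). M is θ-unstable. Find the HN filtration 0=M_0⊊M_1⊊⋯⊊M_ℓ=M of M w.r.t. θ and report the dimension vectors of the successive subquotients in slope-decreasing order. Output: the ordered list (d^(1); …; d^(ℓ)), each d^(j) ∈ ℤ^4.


Interval decomposition of M: I[1,2], I[1,3], I[2,2]^2, I[4,4].
HN type (ℓ=3): μ^(1)=9; μ^(2)=1; μ^(3)=-23

((0, 4, 1, 0); (0, 0, 0, 1); (2, 0, 0, 0))


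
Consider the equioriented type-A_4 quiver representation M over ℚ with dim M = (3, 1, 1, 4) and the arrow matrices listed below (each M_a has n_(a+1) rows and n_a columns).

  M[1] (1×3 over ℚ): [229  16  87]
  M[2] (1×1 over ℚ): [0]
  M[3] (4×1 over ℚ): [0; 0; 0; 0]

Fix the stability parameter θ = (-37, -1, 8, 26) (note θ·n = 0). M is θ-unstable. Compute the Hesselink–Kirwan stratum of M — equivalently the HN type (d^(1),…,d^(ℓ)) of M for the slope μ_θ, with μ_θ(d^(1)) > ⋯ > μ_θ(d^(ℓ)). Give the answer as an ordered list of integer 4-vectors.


Barcode: M ≅ I[1,1]^2, I[1,2], I[3,3], I[4,4]^4. HN layers by μ_θ (4 steps, strictly decreasing):
  μ^(1)=26; μ^(2)=8; μ^(3)=-1; μ^(4)=-37

((0, 0, 0, 4); (0, 0, 1, 0); (0, 1, 0, 0); (3, 0, 0, 0))


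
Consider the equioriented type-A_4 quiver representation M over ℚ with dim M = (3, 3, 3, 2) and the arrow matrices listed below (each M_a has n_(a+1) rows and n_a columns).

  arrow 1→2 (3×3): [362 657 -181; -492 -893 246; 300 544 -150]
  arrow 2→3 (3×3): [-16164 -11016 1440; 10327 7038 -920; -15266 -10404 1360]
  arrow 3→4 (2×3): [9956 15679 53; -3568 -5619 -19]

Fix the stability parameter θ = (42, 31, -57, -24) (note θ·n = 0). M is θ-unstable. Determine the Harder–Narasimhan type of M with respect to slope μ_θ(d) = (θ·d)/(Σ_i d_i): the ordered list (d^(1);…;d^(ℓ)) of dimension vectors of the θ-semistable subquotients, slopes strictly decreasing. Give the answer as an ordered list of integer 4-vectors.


Via rank(M_{q-1}∘⋯∘M_p): M ≅ I[1,1], I[1,2], I[1,4], I[2,2], I[3,3], I[3,4].
μ_θ-semistable layers: μ^(1)=42; μ^(2)=73/2; μ^(3)=31; μ^(4)=-2; μ^(5)=-24; μ^(6)=-57

((1, 0, 0, 0); (1, 1, 0, 0); (0, 1, 0, 0); (1, 1, 1, 1); (0, 0, 0, 1); (0, 0, 2, 0))


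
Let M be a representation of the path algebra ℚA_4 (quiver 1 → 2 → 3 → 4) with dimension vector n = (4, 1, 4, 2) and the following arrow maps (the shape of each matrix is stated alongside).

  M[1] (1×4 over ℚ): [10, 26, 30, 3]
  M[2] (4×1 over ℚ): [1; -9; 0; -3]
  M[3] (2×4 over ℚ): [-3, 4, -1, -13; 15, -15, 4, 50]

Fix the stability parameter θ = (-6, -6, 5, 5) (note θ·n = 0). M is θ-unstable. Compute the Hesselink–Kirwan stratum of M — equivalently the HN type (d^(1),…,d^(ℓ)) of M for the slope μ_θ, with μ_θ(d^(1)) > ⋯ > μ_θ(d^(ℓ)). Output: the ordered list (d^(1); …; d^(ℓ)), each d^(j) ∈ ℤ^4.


Barcode: M ≅ I[1,1]^3, I[1,3], I[3,3], I[3,4]^2. HN layers by μ_θ (2 steps, strictly decreasing):
  μ^(1)=5; μ^(2)=-6

((0, 0, 4, 2); (4, 1, 0, 0))


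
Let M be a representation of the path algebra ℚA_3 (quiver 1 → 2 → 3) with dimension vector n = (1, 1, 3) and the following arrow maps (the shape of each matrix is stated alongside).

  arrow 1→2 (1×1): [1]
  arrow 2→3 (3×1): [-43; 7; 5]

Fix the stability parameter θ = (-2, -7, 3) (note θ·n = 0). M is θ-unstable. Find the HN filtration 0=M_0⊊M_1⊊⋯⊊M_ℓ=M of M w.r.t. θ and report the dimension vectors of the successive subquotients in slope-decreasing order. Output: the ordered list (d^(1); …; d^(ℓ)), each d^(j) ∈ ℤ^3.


Via rank(M_{q-1}∘⋯∘M_p): M ≅ I[1,3], I[3,3]^2.
μ_θ-semistable layers: μ^(1)=3; μ^(2)=-9/2

((0, 0, 3); (1, 1, 0))


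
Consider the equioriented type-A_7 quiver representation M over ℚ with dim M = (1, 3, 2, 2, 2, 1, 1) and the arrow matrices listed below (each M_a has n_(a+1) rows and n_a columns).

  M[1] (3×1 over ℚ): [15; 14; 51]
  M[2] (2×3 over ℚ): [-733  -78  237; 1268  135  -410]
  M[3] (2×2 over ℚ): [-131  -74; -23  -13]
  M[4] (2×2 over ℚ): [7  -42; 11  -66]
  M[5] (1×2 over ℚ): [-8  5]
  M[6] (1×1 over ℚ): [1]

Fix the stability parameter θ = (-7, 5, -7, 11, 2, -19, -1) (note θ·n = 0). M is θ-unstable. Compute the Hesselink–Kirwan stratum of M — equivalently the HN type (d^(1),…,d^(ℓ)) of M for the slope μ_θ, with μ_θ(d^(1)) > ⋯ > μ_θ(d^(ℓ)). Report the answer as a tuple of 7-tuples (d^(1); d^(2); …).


Interval decomposition of M: I[1,2], I[2,4], I[2,7], I[5,5].
HN type (ℓ=6): μ^(1)=11; μ^(2)=5; μ^(3)=2; μ^(4)=-1; μ^(5)=-8/5; μ^(6)=-7

((0, 0, 0, 1, 0, 0, 0); (0, 1, 0, 0, 0, 0, 0); (0, 0, 0, 0, 1, 0, 0); (0, 1, 1, 0, 0, 0, 1); (0, 1, 1, 1, 1, 1, 0); (1, 0, 0, 0, 0, 0, 0))


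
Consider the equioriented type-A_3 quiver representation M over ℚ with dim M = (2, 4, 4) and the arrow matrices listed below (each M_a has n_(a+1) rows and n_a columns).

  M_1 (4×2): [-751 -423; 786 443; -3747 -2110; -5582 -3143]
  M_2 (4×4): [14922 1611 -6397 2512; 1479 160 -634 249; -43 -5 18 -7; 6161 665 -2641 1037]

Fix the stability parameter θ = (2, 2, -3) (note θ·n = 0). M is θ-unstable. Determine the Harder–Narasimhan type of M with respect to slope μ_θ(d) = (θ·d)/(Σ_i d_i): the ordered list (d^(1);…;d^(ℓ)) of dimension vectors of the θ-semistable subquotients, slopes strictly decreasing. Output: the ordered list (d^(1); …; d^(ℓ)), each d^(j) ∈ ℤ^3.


Via rank(M_{q-1}∘⋯∘M_p): M ≅ I[1,3]^2, I[2,2], I[2,3], I[3,3].
μ_θ-semistable layers: μ^(1)=2; μ^(2)=1/3; μ^(3)=-1/2; μ^(4)=-3

((0, 1, 0); (2, 2, 2); (0, 1, 1); (0, 0, 1))


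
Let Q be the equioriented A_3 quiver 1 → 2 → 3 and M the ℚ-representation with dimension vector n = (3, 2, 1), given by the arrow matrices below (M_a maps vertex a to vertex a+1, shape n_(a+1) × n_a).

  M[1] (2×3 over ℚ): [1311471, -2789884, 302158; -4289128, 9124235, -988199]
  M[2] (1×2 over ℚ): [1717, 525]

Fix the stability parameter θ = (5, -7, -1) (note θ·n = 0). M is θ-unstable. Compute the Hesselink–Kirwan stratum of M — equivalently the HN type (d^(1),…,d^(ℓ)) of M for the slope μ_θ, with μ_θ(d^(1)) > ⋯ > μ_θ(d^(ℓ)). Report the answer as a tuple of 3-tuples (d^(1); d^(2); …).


Via rank(M_{q-1}∘⋯∘M_p): M ≅ I[1,1], I[1,2], I[1,3].
μ_θ-semistable layers: μ^(1)=5; μ^(2)=-1

((1, 0, 0); (2, 2, 1))


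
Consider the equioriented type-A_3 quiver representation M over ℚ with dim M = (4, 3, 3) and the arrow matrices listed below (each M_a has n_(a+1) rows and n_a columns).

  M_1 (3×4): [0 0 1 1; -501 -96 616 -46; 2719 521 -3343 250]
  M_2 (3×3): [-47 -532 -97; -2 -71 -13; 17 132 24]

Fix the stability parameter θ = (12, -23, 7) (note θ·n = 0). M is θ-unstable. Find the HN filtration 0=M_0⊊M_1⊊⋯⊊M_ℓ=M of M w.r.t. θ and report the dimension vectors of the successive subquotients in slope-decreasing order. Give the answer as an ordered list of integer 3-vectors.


Interval decomposition of M: I[1,1], I[1,3]^3.
HN type (ℓ=3): μ^(1)=12; μ^(2)=7; μ^(3)=-11/2

((1, 0, 0); (0, 0, 3); (3, 3, 0))


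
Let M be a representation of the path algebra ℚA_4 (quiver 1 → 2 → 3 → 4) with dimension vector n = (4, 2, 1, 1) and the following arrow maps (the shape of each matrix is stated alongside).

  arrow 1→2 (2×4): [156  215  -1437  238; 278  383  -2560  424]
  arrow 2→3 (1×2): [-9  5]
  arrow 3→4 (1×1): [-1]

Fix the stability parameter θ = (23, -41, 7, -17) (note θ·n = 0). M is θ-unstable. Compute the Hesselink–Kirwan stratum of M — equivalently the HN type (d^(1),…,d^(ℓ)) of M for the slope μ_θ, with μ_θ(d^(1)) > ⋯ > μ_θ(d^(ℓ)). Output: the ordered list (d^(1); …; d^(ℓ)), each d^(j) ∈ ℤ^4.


Barcode: M ≅ I[1,1]^2, I[1,2], I[1,4]. HN layers by μ_θ (3 steps, strictly decreasing):
  μ^(1)=23; μ^(2)=-5; μ^(3)=-9

((2, 0, 0, 0); (0, 0, 1, 1); (2, 2, 0, 0))


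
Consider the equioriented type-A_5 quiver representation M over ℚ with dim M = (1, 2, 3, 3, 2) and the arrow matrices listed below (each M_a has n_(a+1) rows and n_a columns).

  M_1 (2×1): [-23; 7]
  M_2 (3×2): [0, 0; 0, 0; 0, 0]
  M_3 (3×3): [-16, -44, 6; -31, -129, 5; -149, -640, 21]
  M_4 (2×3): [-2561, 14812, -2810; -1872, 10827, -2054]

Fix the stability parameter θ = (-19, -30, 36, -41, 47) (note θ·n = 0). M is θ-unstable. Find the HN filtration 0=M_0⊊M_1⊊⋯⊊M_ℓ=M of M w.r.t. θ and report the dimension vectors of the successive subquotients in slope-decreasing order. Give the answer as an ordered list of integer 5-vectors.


Interval decomposition of M: I[1,2], I[2,2], I[3,4], I[3,5]^2.
HN type (ℓ=4): μ^(1)=47; μ^(2)=-5/2; μ^(3)=-49/2; μ^(4)=-30

((0, 0, 0, 0, 2); (0, 0, 3, 3, 0); (1, 1, 0, 0, 0); (0, 1, 0, 0, 0))


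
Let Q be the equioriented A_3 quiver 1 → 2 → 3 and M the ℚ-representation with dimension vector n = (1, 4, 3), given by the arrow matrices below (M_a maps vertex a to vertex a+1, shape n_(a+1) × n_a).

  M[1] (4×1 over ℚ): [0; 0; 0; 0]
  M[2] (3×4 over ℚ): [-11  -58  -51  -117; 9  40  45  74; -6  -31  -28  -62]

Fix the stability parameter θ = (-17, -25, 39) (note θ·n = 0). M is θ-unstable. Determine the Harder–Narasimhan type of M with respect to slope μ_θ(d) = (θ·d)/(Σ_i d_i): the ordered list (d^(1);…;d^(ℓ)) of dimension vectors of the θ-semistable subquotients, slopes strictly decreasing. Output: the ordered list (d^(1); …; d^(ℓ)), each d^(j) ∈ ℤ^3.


Barcode: M ≅ I[1,1], I[2,2], I[2,3]^3. HN layers by μ_θ (3 steps, strictly decreasing):
  μ^(1)=39; μ^(2)=-17; μ^(3)=-25

((0, 0, 3); (1, 0, 0); (0, 4, 0))


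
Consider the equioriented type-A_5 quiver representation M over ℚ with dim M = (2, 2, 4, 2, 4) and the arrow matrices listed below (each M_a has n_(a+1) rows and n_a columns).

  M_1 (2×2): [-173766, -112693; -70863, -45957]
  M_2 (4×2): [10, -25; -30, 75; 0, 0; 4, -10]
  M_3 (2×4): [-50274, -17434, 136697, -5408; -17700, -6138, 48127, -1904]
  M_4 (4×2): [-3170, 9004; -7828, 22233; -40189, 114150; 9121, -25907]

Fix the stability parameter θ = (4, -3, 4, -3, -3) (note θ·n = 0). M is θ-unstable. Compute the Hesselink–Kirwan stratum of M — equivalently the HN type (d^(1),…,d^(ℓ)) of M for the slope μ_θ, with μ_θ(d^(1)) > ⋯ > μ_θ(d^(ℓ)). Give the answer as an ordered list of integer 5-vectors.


Via rank(M_{q-1}∘⋯∘M_p): M ≅ I[1,2], I[1,5], I[3,3]^2, I[3,5], I[5,5]^2.
μ_θ-semistable layers: μ^(1)=4; μ^(2)=1/2; μ^(3)=-1/5; μ^(4)=-2/3; μ^(5)=-3

((0, 0, 2, 0, 0); (1, 1, 0, 0, 0); (1, 1, 1, 1, 1); (0, 0, 1, 1, 1); (0, 0, 0, 0, 2))


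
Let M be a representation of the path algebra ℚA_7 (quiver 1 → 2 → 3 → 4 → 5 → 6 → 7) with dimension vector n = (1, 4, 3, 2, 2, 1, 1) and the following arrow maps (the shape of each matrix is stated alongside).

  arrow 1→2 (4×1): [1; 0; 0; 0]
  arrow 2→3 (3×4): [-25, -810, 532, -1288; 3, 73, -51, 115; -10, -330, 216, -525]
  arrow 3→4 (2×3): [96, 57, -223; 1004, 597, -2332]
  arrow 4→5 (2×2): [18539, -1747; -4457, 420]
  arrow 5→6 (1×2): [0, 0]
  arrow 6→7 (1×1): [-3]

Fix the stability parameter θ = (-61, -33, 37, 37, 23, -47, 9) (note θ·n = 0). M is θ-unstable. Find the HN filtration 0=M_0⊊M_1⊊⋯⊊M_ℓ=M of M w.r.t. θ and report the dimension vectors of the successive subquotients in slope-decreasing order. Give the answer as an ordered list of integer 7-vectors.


Via rank(M_{q-1}∘⋯∘M_p): M ≅ I[1,5], I[2,2], I[2,3], I[2,5], I[6,7].
μ_θ-semistable layers: μ^(1)=37; μ^(2)=97/3; μ^(3)=9; μ^(4)=-33; μ^(5)=-47; μ^(6)=-61

((0, 0, 1, 0, 0, 0, 0); (0, 0, 2, 2, 2, 0, 0); (0, 0, 0, 0, 0, 0, 1); (0, 4, 0, 0, 0, 0, 0); (0, 0, 0, 0, 0, 1, 0); (1, 0, 0, 0, 0, 0, 0))


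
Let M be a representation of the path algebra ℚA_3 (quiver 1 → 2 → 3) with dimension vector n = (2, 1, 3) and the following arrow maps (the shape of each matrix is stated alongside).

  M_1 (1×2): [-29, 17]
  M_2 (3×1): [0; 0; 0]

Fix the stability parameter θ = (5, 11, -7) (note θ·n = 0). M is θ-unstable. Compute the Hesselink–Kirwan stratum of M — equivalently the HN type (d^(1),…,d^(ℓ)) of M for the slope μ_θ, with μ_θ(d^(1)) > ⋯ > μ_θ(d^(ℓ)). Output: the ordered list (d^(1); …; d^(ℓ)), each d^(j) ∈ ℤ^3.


Barcode: M ≅ I[1,1], I[1,2], I[3,3]^3. HN layers by μ_θ (3 steps, strictly decreasing):
  μ^(1)=11; μ^(2)=5; μ^(3)=-7

((0, 1, 0); (2, 0, 0); (0, 0, 3))


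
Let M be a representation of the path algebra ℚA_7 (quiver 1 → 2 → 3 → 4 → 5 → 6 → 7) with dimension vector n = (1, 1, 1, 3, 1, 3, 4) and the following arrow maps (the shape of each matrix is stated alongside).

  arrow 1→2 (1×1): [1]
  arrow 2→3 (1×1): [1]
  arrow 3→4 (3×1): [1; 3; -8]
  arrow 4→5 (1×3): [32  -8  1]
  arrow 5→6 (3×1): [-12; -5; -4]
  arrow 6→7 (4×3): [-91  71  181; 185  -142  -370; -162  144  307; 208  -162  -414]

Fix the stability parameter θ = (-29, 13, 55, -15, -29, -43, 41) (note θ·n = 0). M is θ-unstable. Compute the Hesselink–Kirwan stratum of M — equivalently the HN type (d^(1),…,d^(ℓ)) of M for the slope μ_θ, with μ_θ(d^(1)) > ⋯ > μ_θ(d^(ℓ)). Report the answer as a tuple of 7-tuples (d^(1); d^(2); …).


Via rank(M_{q-1}∘⋯∘M_p): M ≅ I[1,4], I[4,4], I[4,7], I[6,7]^2, I[7,7].
μ_θ-semistable layers: μ^(1)=41; μ^(2)=20; μ^(3)=13; μ^(4)=-15; μ^(5)=-29; μ^(6)=-43

((0, 0, 0, 0, 0, 0, 4); (0, 0, 1, 1, 0, 0, 0); (0, 1, 0, 0, 0, 0, 0); (0, 0, 0, 1, 0, 0, 0); (1, 0, 0, 1, 1, 1, 0); (0, 0, 0, 0, 0, 2, 0))
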